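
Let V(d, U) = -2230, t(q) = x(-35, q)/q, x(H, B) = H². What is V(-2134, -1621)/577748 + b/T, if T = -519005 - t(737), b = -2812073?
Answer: 149566058361606/27624147498335 ≈ 5.4143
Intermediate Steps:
t(q) = 1225/q (t(q) = (-35)²/q = 1225/q)
T = -382507910/737 (T = -519005 - 1225/737 = -382507910/737 ≈ -5.1901e+5)
V(-2134, -1621)/577748 + b/T = -2230/577748 - 2812073/(-382507910/737) = -2230*1/577748 - 2812073*(-737/382507910) = -1115/288874 + 2072497801/382507910 = 149566058361606/27624147498335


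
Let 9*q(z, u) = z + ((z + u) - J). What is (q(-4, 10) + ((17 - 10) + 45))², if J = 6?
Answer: 215296/81 ≈ 2658.0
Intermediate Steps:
q(z, u) = -⅔ + u/9 + 2*z/9 (q(z, u) = (z + ((z + u) - 1*6))/9 = (z + ((u + z) - 6))/9 = (z + (-6 + u + z))/9 = (-6 + u + 2*z)/9 = -⅔ + u/9 + 2*z/9)
(q(-4, 10) + ((17 - 10) + 45))² = ((-⅔ + (⅑)*10 + (2/9)*(-4)) + ((17 - 10) + 45))² = ((-⅔ + 10/9 - 8/9) + (7 + 45))² = (-4/9 + 52)² = (464/9)² = 215296/81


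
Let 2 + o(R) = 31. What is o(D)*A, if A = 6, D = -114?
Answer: 174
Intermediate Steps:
o(R) = 29 (o(R) = -2 + 31 = 29)
o(D)*A = 29*6 = 174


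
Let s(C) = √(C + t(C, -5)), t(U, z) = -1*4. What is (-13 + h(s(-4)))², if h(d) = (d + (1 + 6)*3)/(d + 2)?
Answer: (240*√2 + 1127*I)/(4*(I + 2*√2)) ≈ 57.972 + 79.117*I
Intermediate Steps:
t(U, z) = -4
s(C) = √(-4 + C) (s(C) = √(C - 4) = √(-4 + C))
h(d) = (21 + d)/(2 + d) (h(d) = (d + 7*3)/(2 + d) = (d + 21)/(2 + d) = (21 + d)/(2 + d))
(-13 + h(s(-4)))² = (-13 + (21 + √(-4 - 4))/(2 + √(-4 - 4)))² = (-13 + (21 + √(-8))/(2 + √(-8)))² = (-13 + (21 + 2*I*√2)/(2 + 2*I*√2))²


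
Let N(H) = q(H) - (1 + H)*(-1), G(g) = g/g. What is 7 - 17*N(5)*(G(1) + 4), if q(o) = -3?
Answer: -248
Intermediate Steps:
G(g) = 1
N(H) = -2 + H (N(H) = -3 - (1 + H)*(-1) = -3 - (-1 - H) = -3 + (1 + H) = -2 + H)
7 - 17*N(5)*(G(1) + 4) = 7 - 17*(-2 + 5)*(1 + 4) = 7 - 51*5 = 7 - 17*15 = 7 - 255 = -248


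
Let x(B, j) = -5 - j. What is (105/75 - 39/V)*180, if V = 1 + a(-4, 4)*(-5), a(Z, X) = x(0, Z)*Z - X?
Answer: -6768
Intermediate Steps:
a(Z, X) = -X + Z*(-5 - Z) (a(Z, X) = (-5 - Z)*Z - X = Z*(-5 - Z) - X = -X + Z*(-5 - Z))
V = 1 (V = 1 + (-1*4 - 1*(-4)*(5 - 4))*(-5) = 1 + (-4 - 1*(-4)*1)*(-5) = 1 + (-4 + 4)*(-5) = 1 + 0*(-5) = 1 + 0 = 1)
(105/75 - 39/V)*180 = (105/75 - 39/1)*180 = (105*(1/75) - 39*1)*180 = (7/5 - 39)*180 = -188/5*180 = -6768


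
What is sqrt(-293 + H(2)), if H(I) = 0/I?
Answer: I*sqrt(293) ≈ 17.117*I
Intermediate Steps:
H(I) = 0
sqrt(-293 + H(2)) = sqrt(-293 + 0) = sqrt(-293) = I*sqrt(293)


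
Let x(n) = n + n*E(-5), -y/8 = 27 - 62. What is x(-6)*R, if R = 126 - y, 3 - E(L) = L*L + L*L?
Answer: -42504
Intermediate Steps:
E(L) = 3 - 2*L**2 (E(L) = 3 - (L*L + L*L) = 3 - (L**2 + L**2) = 3 - 2*L**2)
y = 280 (y = -8*(27 - 62) = -8*(-35) = 280)
R = -154 (R = 126 - 1*280 = 126 - 280 = -154)
x(n) = -46*n (x(n) = n + n*(3 - 2*(-5)**2) = n + n*(3 - 2*25) = n + n*(3 - 50) = n + n*(-47) = n - 47*n = -46*n)
x(-6)*R = -46*(-6)*(-154) = 276*(-154) = -42504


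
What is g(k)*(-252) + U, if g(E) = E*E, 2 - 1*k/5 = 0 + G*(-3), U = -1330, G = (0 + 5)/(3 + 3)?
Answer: -128905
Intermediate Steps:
G = ⅚ (G = 5/6 = 5*(⅙) = ⅚ ≈ 0.83333)
k = 45/2 (k = 10 - 5*(0 + (⅚)*(-3)) = 10 - 5*(0 - 5/2) = 10 - 5*(-5/2) = 10 + 25/2 = 45/2 ≈ 22.500)
g(E) = E²
g(k)*(-252) + U = (45/2)²*(-252) - 1330 = (2025/4)*(-252) - 1330 = -127575 - 1330 = -128905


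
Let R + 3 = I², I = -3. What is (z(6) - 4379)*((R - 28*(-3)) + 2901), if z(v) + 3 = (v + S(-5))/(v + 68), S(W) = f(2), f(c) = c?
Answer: -484930830/37 ≈ -1.3106e+7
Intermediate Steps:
S(W) = 2
R = 6 (R = -3 + (-3)² = -3 + 9 = 6)
z(v) = -3 + (2 + v)/(68 + v) (z(v) = -3 + (v + 2)/(v + 68) = -3 + (2 + v)/(68 + v))
(z(6) - 4379)*((R - 28*(-3)) + 2901) = (2*(-101 - 1*6)/(68 + 6) - 4379)*((6 - 28*(-3)) + 2901) = (2*(-101 - 6)/74 - 4379)*((6 + 84) + 2901) = (2*(1/74)*(-107) - 4379)*(90 + 2901) = (-107/37 - 4379)*2991 = -162130/37*2991 = -484930830/37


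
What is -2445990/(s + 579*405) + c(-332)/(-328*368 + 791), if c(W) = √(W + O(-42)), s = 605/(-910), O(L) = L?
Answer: -445170180/42677969 - I*√374/119913 ≈ -10.431 - 0.00016128*I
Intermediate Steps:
s = -121/182 (s = 605*(-1/910) = -121/182 ≈ -0.66483)
c(W) = √(-42 + W) (c(W) = √(W - 42) = √(-42 + W))
-2445990/(s + 579*405) + c(-332)/(-328*368 + 791) = -2445990/(-121/182 + 579*405) + √(-42 - 332)/(-328*368 + 791) = -2445990/(-121/182 + 234495) + √(-374)/(-120704 + 791) = -2445990/42677969/182 + (I*√374)/(-119913) = -2445990*182/42677969 + (I*√374)*(-1/119913) = -445170180/42677969 - I*√374/119913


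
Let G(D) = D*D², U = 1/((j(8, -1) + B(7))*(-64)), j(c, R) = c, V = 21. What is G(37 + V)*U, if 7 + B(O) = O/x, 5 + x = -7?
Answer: -73167/10 ≈ -7316.7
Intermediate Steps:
x = -12 (x = -5 - 7 = -12)
B(O) = -7 - O/12 (B(O) = -7 + O/(-12) = -7 + O*(-1/12) = -7 - O/12)
U = -3/80 (U = 1/((8 + (-7 - 1/12*7))*(-64)) = -1/64/(8 + (-7 - 7/12)) = -1/64/(8 - 91/12) = -1/64/(5/12) = (12/5)*(-1/64) = -3/80 ≈ -0.037500)
G(D) = D³
G(37 + V)*U = (37 + 21)³*(-3/80) = 58³*(-3/80) = 195112*(-3/80) = -73167/10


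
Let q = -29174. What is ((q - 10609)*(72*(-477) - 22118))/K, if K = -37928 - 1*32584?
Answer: -374371291/11752 ≈ -31856.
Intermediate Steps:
K = -70512 (K = -37928 - 32584 = -70512)
((q - 10609)*(72*(-477) - 22118))/K = ((-29174 - 10609)*(72*(-477) - 22118))/(-70512) = -39783*(-34344 - 22118)*(-1/70512) = -39783*(-56462)*(-1/70512) = 2246227746*(-1/70512) = -374371291/11752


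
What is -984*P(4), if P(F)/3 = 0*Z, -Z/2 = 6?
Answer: 0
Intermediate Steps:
Z = -12 (Z = -2*6 = -12)
P(F) = 0 (P(F) = 3*(0*(-12)) = 3*0 = 0)
-984*P(4) = -984*0 = 0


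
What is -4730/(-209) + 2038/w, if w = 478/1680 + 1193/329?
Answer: 1595133550/2933467 ≈ 543.77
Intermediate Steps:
w = 154393/39480 (w = 478*(1/1680) + 1193*(1/329) = 239/840 + 1193/329 = 154393/39480 ≈ 3.9107)
-4730/(-209) + 2038/w = -4730/(-209) + 2038/(154393/39480) = -4730*(-1/209) + 2038*(39480/154393) = 430/19 + 80460240/154393 = 1595133550/2933467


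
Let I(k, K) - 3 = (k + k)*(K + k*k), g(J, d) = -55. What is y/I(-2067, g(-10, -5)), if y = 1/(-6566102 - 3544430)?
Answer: 1/178574664479655396 ≈ 5.5999e-18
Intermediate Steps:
I(k, K) = 3 + 2*k*(K + k²) (I(k, K) = 3 + (k + k)*(K + k*k) = 3 + (2*k)*(K + k²) = 3 + 2*k*(K + k²))
y = -1/10110532 (y = 1/(-10110532) = -1/10110532 ≈ -9.8907e-8)
y/I(-2067, g(-10, -5)) = -1/(10110532*(3 + 2*(-2067)³ + 2*(-55)*(-2067))) = -1/(10110532*(3 + 2*(-8831234763) + 227370)) = -1/(10110532*(3 - 17662469526 + 227370)) = -1/10110532/(-17662242153) = -1/10110532*(-1/17662242153) = 1/178574664479655396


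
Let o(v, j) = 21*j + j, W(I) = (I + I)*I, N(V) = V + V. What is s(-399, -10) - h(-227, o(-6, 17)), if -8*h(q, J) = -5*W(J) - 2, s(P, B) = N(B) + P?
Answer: -701057/4 ≈ -1.7526e+5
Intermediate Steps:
N(V) = 2*V
W(I) = 2*I² (W(I) = (2*I)*I = 2*I²)
o(v, j) = 22*j
s(P, B) = P + 2*B (s(P, B) = 2*B + P = P + 2*B)
h(q, J) = ¼ + 5*J²/4 (h(q, J) = -(-10*J² - 2)/8 = -(-2 - 10*J²)/8 = ¼ + 5*J²/4)
s(-399, -10) - h(-227, o(-6, 17)) = (-399 + 2*(-10)) - (¼ + 5*(22*17)²/4) = (-399 - 20) - (¼ + (5/4)*374²) = -419 - (¼ + (5/4)*139876) = -419 - (¼ + 174845) = -419 - 1*699381/4 = -419 - 699381/4 = -701057/4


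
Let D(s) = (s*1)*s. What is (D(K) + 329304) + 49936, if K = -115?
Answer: 392465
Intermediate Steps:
D(s) = s² (D(s) = s*s = s²)
(D(K) + 329304) + 49936 = ((-115)² + 329304) + 49936 = (13225 + 329304) + 49936 = 342529 + 49936 = 392465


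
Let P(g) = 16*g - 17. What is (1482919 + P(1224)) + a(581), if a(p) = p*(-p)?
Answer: 1164925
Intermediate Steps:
P(g) = -17 + 16*g
a(p) = -p²
(1482919 + P(1224)) + a(581) = (1482919 + (-17 + 16*1224)) - 1*581² = (1482919 + (-17 + 19584)) - 1*337561 = (1482919 + 19567) - 337561 = 1502486 - 337561 = 1164925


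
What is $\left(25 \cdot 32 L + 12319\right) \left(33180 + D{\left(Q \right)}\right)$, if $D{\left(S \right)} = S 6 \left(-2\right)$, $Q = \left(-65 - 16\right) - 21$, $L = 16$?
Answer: $864194076$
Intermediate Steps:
$Q = -102$ ($Q = -81 - 21 = -102$)
$D{\left(S \right)} = - 12 S$ ($D{\left(S \right)} = 6 S \left(-2\right) = - 12 S$)
$\left(25 \cdot 32 L + 12319\right) \left(33180 + D{\left(Q \right)}\right) = \left(25 \cdot 32 \cdot 16 + 12319\right) \left(33180 - -1224\right) = \left(800 \cdot 16 + 12319\right) \left(33180 + 1224\right) = \left(12800 + 12319\right) 34404 = 25119 \cdot 34404 = 864194076$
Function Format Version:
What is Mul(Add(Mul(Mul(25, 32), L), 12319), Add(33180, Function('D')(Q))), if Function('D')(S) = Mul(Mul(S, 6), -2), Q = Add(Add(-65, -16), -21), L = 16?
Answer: 864194076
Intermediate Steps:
Q = -102 (Q = Add(-81, -21) = -102)
Function('D')(S) = Mul(-12, S) (Function('D')(S) = Mul(Mul(6, S), -2) = Mul(-12, S))
Mul(Add(Mul(Mul(25, 32), L), 12319), Add(33180, Function('D')(Q))) = Mul(Add(Mul(Mul(25, 32), 16), 12319), Add(33180, Mul(-12, -102))) = Mul(Add(Mul(800, 16), 12319), Add(33180, 1224)) = Mul(Add(12800, 12319), 34404) = Mul(25119, 34404) = 864194076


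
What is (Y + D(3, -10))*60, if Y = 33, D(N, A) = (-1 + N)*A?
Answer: 780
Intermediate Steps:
D(N, A) = A*(-1 + N)
(Y + D(3, -10))*60 = (33 - 10*(-1 + 3))*60 = (33 - 10*2)*60 = (33 - 20)*60 = 13*60 = 780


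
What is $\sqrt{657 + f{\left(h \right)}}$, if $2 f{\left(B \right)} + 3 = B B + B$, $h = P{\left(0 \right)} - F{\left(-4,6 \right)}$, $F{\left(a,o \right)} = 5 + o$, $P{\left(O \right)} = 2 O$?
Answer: $\frac{7 \sqrt{58}}{2} \approx 26.655$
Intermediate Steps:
$h = -11$ ($h = 2 \cdot 0 - \left(5 + 6\right) = 0 - 11 = -11$)
$f{\left(B \right)} = - \frac{3}{2} + \frac{B}{2} + \frac{B^{2}}{2}$ ($f{\left(B \right)} = - \frac{3}{2} + \frac{B B + B}{2} = - \frac{3}{2} + \frac{B^{2} + B}{2} = - \frac{3}{2} + \frac{B + B^{2}}{2} = - \frac{3}{2} + \left(\frac{B}{2} + \frac{B^{2}}{2}\right) = - \frac{3}{2} + \frac{B}{2} + \frac{B^{2}}{2}$)
$\sqrt{657 + f{\left(h \right)}} = \sqrt{657 + \left(- \frac{3}{2} + \frac{1}{2} \left(-11\right) + \frac{\left(-11\right)^{2}}{2}\right)} = \sqrt{657 - - \frac{107}{2}} = \sqrt{657 + \frac{107}{2}} = \sqrt{\frac{1421}{2}} = \frac{7 \sqrt{58}}{2}$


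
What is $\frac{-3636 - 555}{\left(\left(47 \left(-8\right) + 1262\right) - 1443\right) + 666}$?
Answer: $- \frac{4191}{109} \approx -38.45$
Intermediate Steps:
$\frac{-3636 - 555}{\left(\left(47 \left(-8\right) + 1262\right) - 1443\right) + 666} = - \frac{4191}{\left(\left(-376 + 1262\right) - 1443\right) + 666} = - \frac{4191}{\left(886 - 1443\right) + 666} = - \frac{4191}{-557 + 666} = - \frac{4191}{109}$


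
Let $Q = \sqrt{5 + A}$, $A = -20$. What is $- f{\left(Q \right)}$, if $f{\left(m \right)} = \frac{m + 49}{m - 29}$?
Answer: $\frac{703}{428} + \frac{39 i \sqrt{15}}{428} \approx 1.6425 + 0.35291 i$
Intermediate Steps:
$Q = i \sqrt{15}$ ($Q = \sqrt{5 - 20} = \sqrt{-15} = i \sqrt{15} \approx 3.873 i$)
$f{\left(m \right)} = \frac{49 + m}{-29 + m}$
$- f{\left(Q \right)} = - \frac{49 + i \sqrt{15}}{-29 + i \sqrt{15}}$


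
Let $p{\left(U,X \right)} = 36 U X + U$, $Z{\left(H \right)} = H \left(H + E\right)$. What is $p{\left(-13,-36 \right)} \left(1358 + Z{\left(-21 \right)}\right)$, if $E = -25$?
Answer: $39124540$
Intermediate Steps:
$Z{\left(H \right)} = H \left(-25 + H\right)$ ($Z{\left(H \right)} = H \left(H - 25\right) = H \left(-25 + H\right)$)
$p{\left(U,X \right)} = U + 36 U X$ ($p{\left(U,X \right)} = 36 U X + U = U + 36 U X$)
$p{\left(-13,-36 \right)} \left(1358 + Z{\left(-21 \right)}\right) = - 13 \left(1 + 36 \left(-36\right)\right) \left(1358 - 21 \left(-25 - 21\right)\right) = - 13 \left(1 - 1296\right) \left(1358 - -966\right) = \left(-13\right) \left(-1295\right) \left(1358 + 966\right) = 16835 \cdot 2324 = 39124540$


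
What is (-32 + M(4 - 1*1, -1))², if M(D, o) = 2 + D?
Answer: 729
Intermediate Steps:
(-32 + M(4 - 1*1, -1))² = (-32 + (2 + (4 - 1*1)))² = (-32 + (2 + (4 - 1)))² = (-32 + (2 + 3))² = (-32 + 5)² = (-27)² = 729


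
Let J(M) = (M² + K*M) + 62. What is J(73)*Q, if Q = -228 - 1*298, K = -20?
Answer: -2067706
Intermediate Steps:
Q = -526 (Q = -228 - 298 = -526)
J(M) = 62 + M² - 20*M (J(M) = (M² - 20*M) + 62 = 62 + M² - 20*M)
J(73)*Q = (62 + 73² - 20*73)*(-526) = (62 + 5329 - 1460)*(-526) = 3931*(-526) = -2067706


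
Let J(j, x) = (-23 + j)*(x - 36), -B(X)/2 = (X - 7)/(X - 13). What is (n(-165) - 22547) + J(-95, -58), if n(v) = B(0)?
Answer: -148929/13 ≈ -11456.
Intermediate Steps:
B(X) = -2*(-7 + X)/(-13 + X) (B(X) = -2*(X - 7)/(X - 13) = -2*(-7 + X)/(-13 + X))
J(j, x) = (-36 + x)*(-23 + j) (J(j, x) = (-23 + j)*(-36 + x) = (-36 + x)*(-23 + j))
n(v) = -14/13 (n(v) = 2*(7 - 1*0)/(-13 + 0) = 2*(7 + 0)/(-13) = 2*(-1/13)*7 = -14/13)
(n(-165) - 22547) + J(-95, -58) = (-14/13 - 22547) + (828 - 36*(-95) - 23*(-58) - 95*(-58)) = -293125/13 + (828 + 3420 + 1334 + 5510) = -293125/13 + 11092 = -148929/13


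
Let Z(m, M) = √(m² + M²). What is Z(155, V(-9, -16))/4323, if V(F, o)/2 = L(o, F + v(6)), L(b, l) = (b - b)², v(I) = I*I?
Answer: 155/4323 ≈ 0.035855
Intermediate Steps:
v(I) = I²
L(b, l) = 0 (L(b, l) = 0² = 0)
V(F, o) = 0 (V(F, o) = 2*0 = 0)
Z(m, M) = √(M² + m²)
Z(155, V(-9, -16))/4323 = √(0² + 155²)/4323 = √(0 + 24025)*(1/4323) = √24025*(1/4323) = 155*(1/4323) = 155/4323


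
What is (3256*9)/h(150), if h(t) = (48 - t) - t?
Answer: -814/7 ≈ -116.29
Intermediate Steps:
h(t) = 48 - 2*t
(3256*9)/h(150) = (3256*9)/(48 - 2*150) = 29304/(48 - 300) = 29304/(-252) = 29304*(-1/252) = -814/7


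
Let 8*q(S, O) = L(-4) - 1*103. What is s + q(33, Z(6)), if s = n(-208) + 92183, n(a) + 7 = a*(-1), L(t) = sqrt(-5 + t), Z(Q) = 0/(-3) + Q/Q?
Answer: 738969/8 + 3*I/8 ≈ 92371.0 + 0.375*I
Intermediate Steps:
Z(Q) = 1 (Z(Q) = 0*(-1/3) + 1 = 0 + 1 = 1)
q(S, O) = -103/8 + 3*I/8 (q(S, O) = (sqrt(-5 - 4) - 1*103)/8 = (sqrt(-9) - 103)/8 = (3*I - 103)/8 = (-103 + 3*I)/8 = -103/8 + 3*I/8)
n(a) = -7 - a (n(a) = -7 + a*(-1) = -7 - a)
s = 92384 (s = (-7 - 1*(-208)) + 92183 = (-7 + 208) + 92183 = 201 + 92183 = 92384)
s + q(33, Z(6)) = 92384 + (-103/8 + 3*I/8) = 738969/8 + 3*I/8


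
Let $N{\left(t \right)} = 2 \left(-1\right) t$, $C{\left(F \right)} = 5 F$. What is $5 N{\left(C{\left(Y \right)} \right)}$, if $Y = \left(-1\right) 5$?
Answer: $250$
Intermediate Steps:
$Y = -5$
$N{\left(t \right)} = - 2 t$
$5 N{\left(C{\left(Y \right)} \right)} = 5 \left(- 2 \cdot 5 \left(-5\right)\right) = 5 \left(\left(-2\right) \left(-25\right)\right) = 5 \cdot 50 = 250$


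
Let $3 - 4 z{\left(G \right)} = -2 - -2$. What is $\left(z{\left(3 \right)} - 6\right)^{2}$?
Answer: $\frac{441}{16} \approx 27.563$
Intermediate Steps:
$z{\left(G \right)} = \frac{3}{4}$ ($z{\left(G \right)} = \frac{3}{4} - \frac{-2 - -2}{4} = \frac{3}{4} - \frac{-2 + 2}{4} = \frac{3}{4} - 0 = \frac{3}{4} + 0 = \frac{3}{4}$)
$\left(z{\left(3 \right)} - 6\right)^{2} = \left(\frac{3}{4} - 6\right)^{2} = \left(- \frac{21}{4}\right)^{2} = \frac{441}{16}$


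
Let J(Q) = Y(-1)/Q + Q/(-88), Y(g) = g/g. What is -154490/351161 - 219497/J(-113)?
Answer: -766473407240738/4453072641 ≈ -1.7212e+5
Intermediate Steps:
Y(g) = 1
J(Q) = 1/Q - Q/88 (J(Q) = 1/Q + Q/(-88) = 1/Q + Q*(-1/88) = 1/Q - Q/88)
-154490/351161 - 219497/J(-113) = -154490/351161 - 219497/(1/(-113) - 1/88*(-113)) = -154490*1/351161 - 219497/(-1/113 + 113/88) = -154490/351161 - 219497/12681/9944 = -154490/351161 - 219497*9944/12681 = -154490/351161 - 2182678168/12681 = -766473407240738/4453072641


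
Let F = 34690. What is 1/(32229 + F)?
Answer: 1/66919 ≈ 1.4943e-5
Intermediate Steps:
1/(32229 + F) = 1/(32229 + 34690) = 1/66919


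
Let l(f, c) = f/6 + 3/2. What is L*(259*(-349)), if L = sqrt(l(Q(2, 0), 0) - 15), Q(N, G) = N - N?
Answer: -271173*I*sqrt(6)/2 ≈ -3.3212e+5*I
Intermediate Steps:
Q(N, G) = 0
l(f, c) = 3/2 + f/6 (l(f, c) = f*(1/6) + 3*(1/2) = f/6 + 3/2 = 3/2 + f/6)
L = 3*I*sqrt(6)/2 (L = sqrt((3/2 + (1/6)*0) - 15) = sqrt((3/2 + 0) - 15) = sqrt(3/2 - 15) = sqrt(-27/2) = 3*I*sqrt(6)/2 ≈ 3.6742*I)
L*(259*(-349)) = (3*I*sqrt(6)/2)*(259*(-349)) = (3*I*sqrt(6)/2)*(-90391) = -271173*I*sqrt(6)/2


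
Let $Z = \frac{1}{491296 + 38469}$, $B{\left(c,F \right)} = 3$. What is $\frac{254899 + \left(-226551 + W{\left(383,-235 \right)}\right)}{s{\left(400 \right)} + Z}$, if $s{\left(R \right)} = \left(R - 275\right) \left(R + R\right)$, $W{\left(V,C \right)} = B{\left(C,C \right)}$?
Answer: $\frac{15019367515}{52976500001} \approx 0.28351$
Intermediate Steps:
$W{\left(V,C \right)} = 3$
$s{\left(R \right)} = 2 R \left(-275 + R\right)$ ($s{\left(R \right)} = \left(-275 + R\right) 2 R = 2 R \left(-275 + R\right)$)
$Z = \frac{1}{529765} \approx 1.8876 \cdot 10^{-6}$
$\frac{254899 + \left(-226551 + W{\left(383,-235 \right)}\right)}{s{\left(400 \right)} + Z} = \frac{254899 + \left(-226551 + 3\right)}{2 \cdot 400 \left(-275 + 400\right) + \frac{1}{529765}} = \frac{254899 - 226548}{2 \cdot 400 \cdot 125 + \frac{1}{529765}} = \frac{28351}{100000 + \frac{1}{529765}} = \frac{28351}{\frac{52976500001}{529765}} = 28351 \cdot \frac{529765}{52976500001} = \frac{15019367515}{52976500001}$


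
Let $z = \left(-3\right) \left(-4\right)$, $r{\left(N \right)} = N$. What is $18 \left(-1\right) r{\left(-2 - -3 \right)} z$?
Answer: $-216$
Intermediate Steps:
$z = 12$
$18 \left(-1\right) r{\left(-2 - -3 \right)} z = 18 \left(-1\right) \left(-2 - -3\right) 12 = - 18 \left(-2 + 3\right) 12 = \left(-18\right) 1 \cdot 12 = \left(-18\right) 12 = -216$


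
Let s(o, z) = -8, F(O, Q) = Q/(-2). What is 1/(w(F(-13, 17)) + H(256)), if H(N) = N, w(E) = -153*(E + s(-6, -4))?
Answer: 2/5561 ≈ 0.00035965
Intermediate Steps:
F(O, Q) = -Q/2 (F(O, Q) = Q*(-1/2) = -Q/2)
w(E) = 1224 - 153*E (w(E) = -153*(E - 8) = -153*(-8 + E) = 1224 - 153*E)
1/(w(F(-13, 17)) + H(256)) = 1/((1224 - (-153)*17/2) + 256) = 1/((1224 - 153*(-17/2)) + 256) = 1/((1224 + 2601/2) + 256) = 1/(5049/2 + 256) = 1/(5561/2) = 2/5561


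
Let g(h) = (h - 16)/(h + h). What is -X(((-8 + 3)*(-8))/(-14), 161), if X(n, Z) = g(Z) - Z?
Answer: 51697/322 ≈ 160.55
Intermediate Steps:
g(h) = (-16 + h)/(2*h) (g(h) = (-16 + h)/((2*h)) = (-16 + h)*(1/(2*h)) = (-16 + h)/(2*h))
X(n, Z) = -Z + (-16 + Z)/(2*Z) (X(n, Z) = (-16 + Z)/(2*Z) - Z = -Z + (-16 + Z)/(2*Z))
-X(((-8 + 3)*(-8))/(-14), 161) = -(½ - 1*161 - 8/161) = -(½ - 161 - 8*1/161) = -(½ - 161 - 8/161) = -1*(-51697/322) = 51697/322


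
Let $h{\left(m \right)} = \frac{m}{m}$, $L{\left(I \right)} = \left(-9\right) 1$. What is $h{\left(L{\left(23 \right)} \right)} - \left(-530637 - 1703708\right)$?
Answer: $2234346$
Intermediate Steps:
$L{\left(I \right)} = -9$
$h{\left(m \right)} = 1$
$h{\left(L{\left(23 \right)} \right)} - \left(-530637 - 1703708\right) = 1 - \left(-530637 - 1703708\right) = 1 - -2234345 = 1 + 2234345 = 2234346$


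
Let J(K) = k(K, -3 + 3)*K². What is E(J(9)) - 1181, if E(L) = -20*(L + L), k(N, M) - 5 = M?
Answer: -17381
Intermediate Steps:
k(N, M) = 5 + M
J(K) = 5*K² (J(K) = (5 + (-3 + 3))*K² = (5 + 0)*K² = 5*K²)
E(L) = -40*L
E(J(9)) - 1181 = -200*9² - 1181 = -200*81 - 1181 = -40*405 - 1181 = -16200 - 1181 = -17381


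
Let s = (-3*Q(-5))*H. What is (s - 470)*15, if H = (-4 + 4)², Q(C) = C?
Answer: -7050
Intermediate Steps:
H = 0 (H = 0² = 0)
s = 0 (s = -3*(-5)*0 = 15*0 = 0)
(s - 470)*15 = (0 - 470)*15 = -470*15 = -7050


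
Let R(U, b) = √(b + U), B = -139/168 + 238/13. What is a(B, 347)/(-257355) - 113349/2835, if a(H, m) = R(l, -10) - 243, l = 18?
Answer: -30867982/772065 - 2*√2/257355 ≈ -39.981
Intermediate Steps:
B = 38177/2184 (B = -139*1/168 + 238*(1/13) = -139/168 + 238/13 = 38177/2184 ≈ 17.480)
R(U, b) = √(U + b)
a(H, m) = -243 + 2*√2 (a(H, m) = √(18 - 10) - 243 = √8 - 243 = 2*√2 - 243 = -243 + 2*√2)
a(B, 347)/(-257355) - 113349/2835 = (-243 + 2*√2)/(-257355) - 113349/2835 = (-243 + 2*√2)*(-1/257355) - 113349*1/2835 = (27/28595 - 2*√2/257355) - 37783/945 = -30867982/772065 - 2*√2/257355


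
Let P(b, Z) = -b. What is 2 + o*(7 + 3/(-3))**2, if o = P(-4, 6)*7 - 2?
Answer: 938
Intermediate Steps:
o = 26 (o = -1*(-4)*7 - 2 = 4*7 - 2 = 28 - 2 = 26)
2 + o*(7 + 3/(-3))**2 = 2 + 26*(7 + 3/(-3))**2 = 2 + 26*(7 + 3*(-1/3))**2 = 2 + 26*(7 - 1)**2 = 2 + 26*6**2 = 2 + 26*36 = 2 + 936 = 938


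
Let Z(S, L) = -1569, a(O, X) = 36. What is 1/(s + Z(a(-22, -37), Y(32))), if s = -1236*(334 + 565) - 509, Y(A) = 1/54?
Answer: -1/1113242 ≈ -8.9828e-7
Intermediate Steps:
Y(A) = 1/54
s = -1111673 (s = -1236*899 - 509 = -1111164 - 509 = -1111673)
1/(s + Z(a(-22, -37), Y(32))) = 1/(-1111673 - 1569) = 1/(-1113242) = -1/1113242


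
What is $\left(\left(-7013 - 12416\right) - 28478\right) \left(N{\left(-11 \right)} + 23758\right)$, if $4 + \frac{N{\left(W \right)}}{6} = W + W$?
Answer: $-1130701014$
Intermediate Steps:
$N{\left(W \right)} = -24 + 12 W$ ($N{\left(W \right)} = -24 + 6 \left(W + W\right) = -24 + 6 \cdot 2 W = -24 + 12 W$)
$\left(\left(-7013 - 12416\right) - 28478\right) \left(N{\left(-11 \right)} + 23758\right) = \left(\left(-7013 - 12416\right) - 28478\right) \left(\left(-24 + 12 \left(-11\right)\right) + 23758\right) = \left(-19429 - 28478\right) \left(\left(-24 - 132\right) + 23758\right) = - 47907 \left(-156 + 23758\right) = \left(-47907\right) 23602 = -1130701014$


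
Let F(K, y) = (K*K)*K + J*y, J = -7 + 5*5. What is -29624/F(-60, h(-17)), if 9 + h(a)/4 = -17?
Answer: 3703/27234 ≈ 0.13597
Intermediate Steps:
h(a) = -104 (h(a) = -36 + 4*(-17) = -36 - 68 = -104)
J = 18 (J = -7 + 25 = 18)
F(K, y) = K**3 + 18*y (F(K, y) = (K*K)*K + 18*y = K**2*K + 18*y = K**3 + 18*y)
-29624/F(-60, h(-17)) = -29624/((-60)**3 + 18*(-104)) = -29624/(-216000 - 1872) = -29624/(-217872) = -29624*(-1/217872) = 3703/27234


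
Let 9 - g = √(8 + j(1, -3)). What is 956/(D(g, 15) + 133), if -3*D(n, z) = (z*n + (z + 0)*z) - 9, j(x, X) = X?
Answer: 15296/131 - 4780*√5/131 ≈ 35.172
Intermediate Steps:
g = 9 - √5 (g = 9 - √(8 - 3) = 9 - √5 ≈ 6.7639)
D(n, z) = 3 - z²/3 - n*z/3 (D(n, z) = -((z*n + (z + 0)*z) - 9)/3 = -((n*z + z*z) - 9)/3 = -((n*z + z²) - 9)/3 = -((z² + n*z) - 9)/3 = -(-9 + z² + n*z)/3 = 3 - z²/3 - n*z/3)
956/(D(g, 15) + 133) = 956/((3 - ⅓*15² - ⅓*(9 - √5)*15) + 133) = 956/((3 - ⅓*225 + (-45 + 5*√5)) + 133) = 956/((3 - 75 + (-45 + 5*√5)) + 133) = 956/((-117 + 5*√5) + 133) = 956/(16 + 5*√5)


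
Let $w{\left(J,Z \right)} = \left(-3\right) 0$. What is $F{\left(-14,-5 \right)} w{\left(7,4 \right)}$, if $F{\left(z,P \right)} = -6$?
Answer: $0$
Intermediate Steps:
$w{\left(J,Z \right)} = 0$
$F{\left(-14,-5 \right)} w{\left(7,4 \right)} = \left(-6\right) 0 = 0$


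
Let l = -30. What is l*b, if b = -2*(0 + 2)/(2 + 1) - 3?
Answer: 130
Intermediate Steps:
b = -13/3 (b = -4/3 - 3 = -13/3 ≈ -4.3333)
l*b = -30*(-13/3) = 130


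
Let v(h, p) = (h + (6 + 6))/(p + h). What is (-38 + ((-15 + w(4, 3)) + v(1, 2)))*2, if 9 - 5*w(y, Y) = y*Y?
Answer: -1478/15 ≈ -98.533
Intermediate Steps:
v(h, p) = (12 + h)/(h + p) (v(h, p) = (h + 12)/(h + p) = (12 + h)/(h + p))
w(y, Y) = 9/5 - Y*y/5 (w(y, Y) = 9/5 - y*Y/5 = 9/5 - Y*y/5)
(-38 + ((-15 + w(4, 3)) + v(1, 2)))*2 = (-38 + ((-15 + (9/5 - ⅕*3*4)) + (12 + 1)/(1 + 2)))*2 = (-38 + ((-15 + (9/5 - 12/5)) + 13/3))*2 = (-38 + ((-15 - ⅗) + (⅓)*13))*2 = (-38 + (-78/5 + 13/3))*2 = (-38 - 169/15)*2 = -739/15*2 = -1478/15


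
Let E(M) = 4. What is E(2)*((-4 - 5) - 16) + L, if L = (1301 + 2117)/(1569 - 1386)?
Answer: -14882/183 ≈ -81.322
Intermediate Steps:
L = 3418/183 ≈ 18.678
E(2)*((-4 - 5) - 16) + L = 4*((-4 - 5) - 16) + 3418/183 = 4*(-9 - 16) + 3418/183 = 4*(-25) + 3418/183 = -100 + 3418/183 = -14882/183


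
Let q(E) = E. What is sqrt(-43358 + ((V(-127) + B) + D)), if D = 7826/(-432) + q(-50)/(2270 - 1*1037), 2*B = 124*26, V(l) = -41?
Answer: I*sqrt(1016894708070)/4932 ≈ 204.46*I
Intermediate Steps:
B = 1612 (B = (124*26)/2 = (1/2)*3224 = 1612)
D = -537281/29592 (D = 7826/(-432) - 50/(2270 - 1*1037) = 7826*(-1/432) - 50/(2270 - 1037) = -3913/216 - 50/1233 = -537281/29592 ≈ -18.156)
sqrt(-43358 + ((V(-127) + B) + D)) = sqrt(-43358 + ((-41 + 1612) - 537281/29592)) = sqrt(-43358 + (1571 - 537281/29592)) = sqrt(-43358 + 45951751/29592) = sqrt(-1237098185/29592) = I*sqrt(1016894708070)/4932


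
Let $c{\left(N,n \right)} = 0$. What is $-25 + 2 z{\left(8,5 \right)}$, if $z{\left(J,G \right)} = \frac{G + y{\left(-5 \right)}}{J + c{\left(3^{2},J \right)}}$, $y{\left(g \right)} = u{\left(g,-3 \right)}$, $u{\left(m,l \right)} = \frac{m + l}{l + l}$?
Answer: $- \frac{281}{12} \approx -23.417$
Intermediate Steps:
$u{\left(m,l \right)} = \frac{l + m}{2 l}$
$y{\left(g \right)} = \frac{1}{2} - \frac{g}{6}$ ($y{\left(g \right)} = \frac{-3 + g}{2 \left(-3\right)} = \frac{1}{2} \left(- \frac{1}{3}\right) \left(-3 + g\right) = \frac{1}{2} - \frac{g}{6}$)
$z{\left(J,G \right)} = \frac{\frac{4}{3} + G}{J}$ ($z{\left(J,G \right)} = \frac{G + \left(\frac{1}{2} - - \frac{5}{6}\right)}{J + 0} = \frac{G + \left(\frac{1}{2} + \frac{5}{6}\right)}{J} = \frac{G + \frac{4}{3}}{J} = \frac{\frac{4}{3} + G}{J}$)
$-25 + 2 z{\left(8,5 \right)} = -25 + 2 \frac{\frac{4}{3} + 5}{8} = -25 + 2 \cdot \frac{1}{8} \cdot \frac{19}{3} = -25 + 2 \cdot \frac{19}{24} = -25 + \frac{19}{12} = - \frac{281}{12}$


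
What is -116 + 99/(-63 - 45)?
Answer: -1403/12 ≈ -116.92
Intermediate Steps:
-116 + 99/(-63 - 45) = -116 + 99/(-108) = -116 + 99*(-1/108) = -116 - 11/12 = -1403/12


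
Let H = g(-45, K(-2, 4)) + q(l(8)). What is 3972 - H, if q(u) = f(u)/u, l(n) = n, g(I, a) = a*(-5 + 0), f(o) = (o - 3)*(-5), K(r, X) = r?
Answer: 31721/8 ≈ 3965.1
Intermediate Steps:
f(o) = 15 - 5*o (f(o) = (-3 + o)*(-5) = 15 - 5*o)
g(I, a) = -5*a (g(I, a) = a*(-5) = -5*a)
q(u) = (15 - 5*u)/u
H = 55/8 (H = -5*(-2) + (-5 + 15/8) = 10 + (-5 + 15*(1/8)) = 10 + (-5 + 15/8) = 10 - 25/8 = 55/8 ≈ 6.8750)
3972 - H = 3972 - 1*55/8 = 3972 - 55/8 = 31721/8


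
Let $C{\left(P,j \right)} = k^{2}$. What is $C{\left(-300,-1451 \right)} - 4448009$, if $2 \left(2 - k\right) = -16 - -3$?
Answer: $- \frac{17791747}{4} \approx -4.4479 \cdot 10^{6}$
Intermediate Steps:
$k = \frac{17}{2}$ ($k = 2 - \frac{-16 - -3}{2} = 2 - \frac{-16 + 3}{2} = 2 - - \frac{13}{2} = 2 + \frac{13}{2} = \frac{17}{2} \approx 8.5$)
$C{\left(P,j \right)} = \frac{289}{4}$ ($C{\left(P,j \right)} = \left(\frac{17}{2}\right)^{2} = \frac{289}{4}$)
$C{\left(-300,-1451 \right)} - 4448009 = \frac{289}{4} - 4448009 = - \frac{17791747}{4}$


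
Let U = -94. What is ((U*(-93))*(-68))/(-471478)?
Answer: 17484/13867 ≈ 1.2608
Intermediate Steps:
((U*(-93))*(-68))/(-471478) = (-94*(-93)*(-68))/(-471478) = (8742*(-68))*(-1/471478) = -594456*(-1/471478) = 17484/13867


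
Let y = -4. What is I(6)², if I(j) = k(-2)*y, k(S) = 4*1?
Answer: 256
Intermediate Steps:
k(S) = 4
I(j) = -16 (I(j) = 4*(-4) = -16)
I(6)² = (-16)² = 256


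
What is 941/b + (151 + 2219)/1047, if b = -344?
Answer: -56649/120056 ≈ -0.47185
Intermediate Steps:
941/b + (151 + 2219)/1047 = 941/(-344) + (151 + 2219)/1047 = 941*(-1/344) + 2370*(1/1047) = -941/344 + 790/349 = -56649/120056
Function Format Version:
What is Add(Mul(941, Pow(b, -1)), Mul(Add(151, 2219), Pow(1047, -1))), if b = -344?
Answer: Rational(-56649, 120056) ≈ -0.47185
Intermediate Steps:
Add(Mul(941, Pow(b, -1)), Mul(Add(151, 2219), Pow(1047, -1))) = Add(Mul(941, Pow(-344, -1)), Mul(Add(151, 2219), Pow(1047, -1))) = Add(Mul(941, Rational(-1, 344)), Mul(2370, Rational(1, 1047))) = Add(Rational(-941, 344), Rational(790, 349)) = Rational(-56649, 120056)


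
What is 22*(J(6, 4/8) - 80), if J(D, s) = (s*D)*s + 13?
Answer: -1441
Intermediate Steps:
J(D, s) = 13 + D*s**2 (J(D, s) = (D*s)*s + 13 = D*s**2 + 13 = 13 + D*s**2)
22*(J(6, 4/8) - 80) = 22*((13 + 6*(4/8)**2) - 80) = 22*((13 + 6*(4*(1/8))**2) - 80) = 22*((13 + 6*(1/2)**2) - 80) = 22*((13 + 6*(1/4)) - 80) = 22*((13 + 3/2) - 80) = 22*(29/2 - 80) = 22*(-131/2) = -1441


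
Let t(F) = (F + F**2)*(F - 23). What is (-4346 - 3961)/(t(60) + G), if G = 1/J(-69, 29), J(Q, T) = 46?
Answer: -382122/6229321 ≈ -0.061342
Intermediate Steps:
t(F) = (-23 + F)*(F + F**2) (t(F) = (F + F**2)*(-23 + F) = (-23 + F)*(F + F**2))
G = 1/46 ≈ 0.021739
(-4346 - 3961)/(t(60) + G) = (-4346 - 3961)/(60*(-23 + 60**2 - 22*60) + 1/46) = -8307/(60*(-23 + 3600 - 1320) + 1/46) = -8307/(60*2257 + 1/46) = -8307/(135420 + 1/46) = -8307/6229321/46 = -8307*46/6229321 = -382122/6229321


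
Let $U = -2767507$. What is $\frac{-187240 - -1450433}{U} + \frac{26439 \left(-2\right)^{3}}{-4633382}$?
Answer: $- \frac{2633747384071}{6411458559337} \approx -0.41079$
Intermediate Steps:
$\frac{-187240 - -1450433}{U} + \frac{26439 \left(-2\right)^{3}}{-4633382} = \frac{-187240 - -1450433}{-2767507} + \frac{26439 \left(-2\right)^{3}}{-4633382} = \left(-187240 + 1450433\right) \left(- \frac{1}{2767507}\right) + 26439 \left(-8\right) \left(- \frac{1}{4633382}\right) = 1263193 \left(- \frac{1}{2767507}\right) - - \frac{105756}{2316691} = - \frac{1263193}{2767507} + \frac{105756}{2316691} = - \frac{2633747384071}{6411458559337}$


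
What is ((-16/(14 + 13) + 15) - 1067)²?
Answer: 807696400/729 ≈ 1.1080e+6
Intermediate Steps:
((-16/(14 + 13) + 15) - 1067)² = ((-16/27 + 15) - 1067)² = (389/27 - 1067)² = (-28420/27)² = 807696400/729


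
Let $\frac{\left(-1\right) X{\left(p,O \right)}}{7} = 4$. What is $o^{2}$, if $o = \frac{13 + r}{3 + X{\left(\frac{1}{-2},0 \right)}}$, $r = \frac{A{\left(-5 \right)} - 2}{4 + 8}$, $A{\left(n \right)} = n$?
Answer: $\frac{22201}{90000} \approx 0.24668$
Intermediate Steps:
$X{\left(p,O \right)} = -28$ ($X{\left(p,O \right)} = \left(-7\right) 4 = -28$)
$r = - \frac{7}{12}$ ($r = \frac{-5 - 2}{4 + 8} = - \frac{7}{12} \approx -0.58333$)
$o = - \frac{149}{300}$ ($o = \frac{13 - \frac{7}{12}}{3 - 28} = \frac{149}{12 \left(-25\right)} = \frac{149}{12} \left(- \frac{1}{25}\right) = - \frac{149}{300} \approx -0.49667$)
$o^{2} = \left(- \frac{149}{300}\right)^{2} = \frac{22201}{90000}$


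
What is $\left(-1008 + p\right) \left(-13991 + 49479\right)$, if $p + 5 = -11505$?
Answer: $-444238784$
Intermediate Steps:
$p = -11510$ ($p = -5 - 11505 = -11510$)
$\left(-1008 + p\right) \left(-13991 + 49479\right) = \left(-1008 - 11510\right) \left(-13991 + 49479\right) = \left(-12518\right) 35488 = -444238784$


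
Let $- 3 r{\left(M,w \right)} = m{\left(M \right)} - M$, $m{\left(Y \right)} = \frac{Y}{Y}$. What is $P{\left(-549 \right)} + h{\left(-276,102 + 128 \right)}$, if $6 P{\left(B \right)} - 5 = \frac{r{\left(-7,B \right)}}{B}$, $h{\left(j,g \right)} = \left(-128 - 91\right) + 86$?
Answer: $- \frac{1306063}{9882} \approx -132.17$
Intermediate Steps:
$m{\left(Y \right)} = 1$
$r{\left(M,w \right)} = - \frac{1}{3} + \frac{M}{3}$ ($r{\left(M,w \right)} = - \frac{1 - M}{3} = - \frac{1}{3} + \frac{M}{3}$)
$h{\left(j,g \right)} = -133$ ($h{\left(j,g \right)} = \left(-128 - 91\right) + 86 = -219 + 86 = -133$)
$P{\left(B \right)} = \frac{5}{6} - \frac{4}{9 B}$ ($P{\left(B \right)} = \frac{5}{6} + \frac{\left(- \frac{1}{3} + \frac{1}{3} \left(-7\right)\right) \frac{1}{B}}{6} = \frac{5}{6} + \frac{\left(- \frac{1}{3} - \frac{7}{3}\right) \frac{1}{B}}{6} = \frac{5}{6} + \frac{\left(- \frac{8}{3}\right) \frac{1}{B}}{6} = \frac{5}{6} - \frac{4}{9 B}$)
$P{\left(-549 \right)} + h{\left(-276,102 + 128 \right)} = \frac{-8 + 15 \left(-549\right)}{18 \left(-549\right)} - 133 = \frac{1}{18} \left(- \frac{1}{549}\right) \left(-8 - 8235\right) - 133 = \frac{1}{18} \left(- \frac{1}{549}\right) \left(-8243\right) - 133 = \frac{8243}{9882} - 133 = - \frac{1306063}{9882}$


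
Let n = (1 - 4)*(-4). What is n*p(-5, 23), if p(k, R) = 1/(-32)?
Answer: -3/8 ≈ -0.37500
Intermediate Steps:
p(k, R) = -1/32
n = 12 (n = -3*(-4) = 12)
n*p(-5, 23) = 12*(-1/32) = -3/8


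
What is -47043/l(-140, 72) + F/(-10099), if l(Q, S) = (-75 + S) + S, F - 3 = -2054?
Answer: -158315246/232277 ≈ -681.58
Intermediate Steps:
F = -2051 (F = 3 - 2054 = -2051)
l(Q, S) = -75 + 2*S
-47043/l(-140, 72) + F/(-10099) = -47043/(-75 + 2*72) - 2051/(-10099) = -47043/(-75 + 144) - 2051*(-1/10099) = -47043/69 + 2051/10099 = -47043*1/69 + 2051/10099 = -15681/23 + 2051/10099 = -158315246/232277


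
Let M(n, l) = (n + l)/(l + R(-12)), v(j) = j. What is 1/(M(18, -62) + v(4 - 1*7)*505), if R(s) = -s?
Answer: -25/37853 ≈ -0.00066045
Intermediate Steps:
M(n, l) = (l + n)/(12 + l) (M(n, l) = (n + l)/(l - 1*(-12)) = (l + n)/(l + 12) = (l + n)/(12 + l))
1/(M(18, -62) + v(4 - 1*7)*505) = 1/((-62 + 18)/(12 - 62) + (4 - 1*7)*505) = 1/(-44/(-50) + (4 - 7)*505) = 1/(-1/50*(-44) - 3*505) = 1/(22/25 - 1515) = 1/(-37853/25) = -25/37853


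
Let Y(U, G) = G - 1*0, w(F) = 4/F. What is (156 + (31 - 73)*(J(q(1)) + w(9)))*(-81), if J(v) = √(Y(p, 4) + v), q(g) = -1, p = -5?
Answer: -11124 + 3402*√3 ≈ -5231.6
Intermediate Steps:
Y(U, G) = G (Y(U, G) = G + 0 = G)
J(v) = √(4 + v)
(156 + (31 - 73)*(J(q(1)) + w(9)))*(-81) = (156 + (31 - 73)*(√(4 - 1) + 4/9))*(-81) = (156 - 42*(√3 + 4*(⅑)))*(-81) = (156 - 42*(√3 + 4/9))*(-81) = (156 - 42*(4/9 + √3))*(-81) = (156 + (-56/3 - 42*√3))*(-81) = (412/3 - 42*√3)*(-81) = -11124 + 3402*√3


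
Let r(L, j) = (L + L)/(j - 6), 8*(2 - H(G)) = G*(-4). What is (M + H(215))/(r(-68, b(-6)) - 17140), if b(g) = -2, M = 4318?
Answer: -8855/34246 ≈ -0.25857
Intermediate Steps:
H(G) = 2 + G/2 (H(G) = 2 - G*(-4)/8 = 2 - (-1)*G/2 = 2 + G/2)
r(L, j) = 2*L/(-6 + j) (r(L, j) = (2*L)/(-6 + j) = 2*L/(-6 + j))
(M + H(215))/(r(-68, b(-6)) - 17140) = (4318 + (2 + (½)*215))/(2*(-68)/(-6 - 2) - 17140) = (4318 + (2 + 215/2))/(2*(-68)/(-8) - 17140) = (4318 + 219/2)/(2*(-68)*(-⅛) - 17140) = 8855/(2*(17 - 17140)) = (8855/2)/(-17123) = (8855/2)*(-1/17123) = -8855/34246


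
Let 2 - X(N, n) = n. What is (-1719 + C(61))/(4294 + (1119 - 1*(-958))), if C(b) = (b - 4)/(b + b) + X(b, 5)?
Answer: -210027/777262 ≈ -0.27021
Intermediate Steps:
X(N, n) = 2 - n
C(b) = -3 + (-4 + b)/(2*b) (C(b) = (b - 4)/(b + b) + (2 - 1*5) = (-4 + b)/((2*b)) + (2 - 5) = (-4 + b)*(1/(2*b)) - 3 = (-4 + b)/(2*b) - 3 = -3 + (-4 + b)/(2*b))
(-1719 + C(61))/(4294 + (1119 - 1*(-958))) = (-1719 + (-5/2 - 2/61))/(4294 + (1119 - 1*(-958))) = (-1719 + (-5/2 - 2*1/61))/(4294 + (1119 + 958)) = (-1719 + (-5/2 - 2/61))/(4294 + 2077) = (-1719 - 309/122)/6371 = -210027/122*1/6371 = -210027/777262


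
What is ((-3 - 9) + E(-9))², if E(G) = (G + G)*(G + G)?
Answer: 97344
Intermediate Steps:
E(G) = 4*G² (E(G) = (2*G)*(2*G) = 4*G²)
((-3 - 9) + E(-9))² = ((-3 - 9) + 4*(-9)²)² = (-12 + 4*81)² = (-12 + 324)² = 312² = 97344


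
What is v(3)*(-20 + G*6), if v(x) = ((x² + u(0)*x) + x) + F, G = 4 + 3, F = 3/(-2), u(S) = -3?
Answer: 33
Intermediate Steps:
F = -3/2 (F = 3*(-½) = -3/2 ≈ -1.5000)
G = 7
v(x) = -3/2 + x² - 2*x (v(x) = ((x² - 3*x) + x) - 3/2 = (x² - 2*x) - 3/2 = -3/2 + x² - 2*x)
v(3)*(-20 + G*6) = (-3/2 + 3² - 2*3)*(-20 + 7*6) = (-3/2 + 9 - 6)*(-20 + 42) = (3/2)*22 = 33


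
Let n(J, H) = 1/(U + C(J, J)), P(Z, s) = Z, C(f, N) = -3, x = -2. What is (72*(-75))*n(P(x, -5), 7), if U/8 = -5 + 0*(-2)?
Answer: 5400/43 ≈ 125.58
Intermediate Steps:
U = -40 (U = 8*(-5 + 0*(-2)) = 8*(-5 + 0) = 8*(-5) = -40)
n(J, H) = -1/43 (n(J, H) = 1/(-40 - 3) = 1/(-43) = -1/43)
(72*(-75))*n(P(x, -5), 7) = (72*(-75))*(-1/43) = -5400*(-1/43) = 5400/43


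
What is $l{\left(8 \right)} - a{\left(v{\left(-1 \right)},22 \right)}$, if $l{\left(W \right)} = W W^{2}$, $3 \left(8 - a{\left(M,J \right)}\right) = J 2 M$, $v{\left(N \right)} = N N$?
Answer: $\frac{1556}{3} \approx 518.67$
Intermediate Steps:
$v{\left(N \right)} = N^{2}$
$a{\left(M,J \right)} = 8 - \frac{2 J M}{3}$ ($a{\left(M,J \right)} = 8 - \frac{J 2 M}{3} = 8 - \frac{2 J M}{3}$)
$l{\left(W \right)} = W^{3}$
$l{\left(8 \right)} - a{\left(v{\left(-1 \right)},22 \right)} = 8^{3} - \left(8 - \frac{44 \left(-1\right)^{2}}{3}\right) = 512 - \left(8 - \frac{44}{3} \cdot 1\right) = 512 - \left(8 - \frac{44}{3}\right) = 512 - - \frac{20}{3} = 512 + \frac{20}{3} = \frac{1556}{3}$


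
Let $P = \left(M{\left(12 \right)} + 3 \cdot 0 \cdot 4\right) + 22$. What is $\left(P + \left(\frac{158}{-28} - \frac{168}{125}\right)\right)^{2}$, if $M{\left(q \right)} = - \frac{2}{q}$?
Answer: $\frac{1518816784}{6890625} \approx 220.42$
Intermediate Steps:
$P = \frac{131}{6}$ ($P = \left(- \frac{2}{12} + 3 \cdot 0 \cdot 4\right) + 22 = \left(\left(-2\right) \frac{1}{12} + 0 \cdot 4\right) + 22 = \left(- \frac{1}{6} + 0\right) + 22 = - \frac{1}{6} + 22 = \frac{131}{6} \approx 21.833$)
$\left(P + \left(\frac{158}{-28} - \frac{168}{125}\right)\right)^{2} = \left(\frac{131}{6} + \left(\frac{158}{-28} - \frac{168}{125}\right)\right)^{2} = \left(\frac{131}{6} + \left(158 \left(- \frac{1}{28}\right) - \frac{168}{125}\right)\right)^{2} = \left(\frac{131}{6} - \frac{12227}{1750}\right)^{2} = \left(\frac{38972}{2625}\right)^{2} = \frac{1518816784}{6890625}$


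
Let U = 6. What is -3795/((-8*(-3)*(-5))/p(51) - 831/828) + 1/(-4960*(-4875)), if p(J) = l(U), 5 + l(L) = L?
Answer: 1948201202569/62118420000 ≈ 31.363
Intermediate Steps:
l(L) = -5 + L
p(J) = 1 (p(J) = -5 + 6 = 1)
-3795/((-8*(-3)*(-5))/p(51) - 831/828) + 1/(-4960*(-4875)) = -3795/((-8*(-3)*(-5))/1 - 831/828) + 1/(-4960*(-4875)) = -3795/((24*(-5))*1 - 831*1/828) - 1/4960*(-1/4875) = -3795/(-120*1 - 277/276) + 1/24180000 = -3795/(-120 - 277/276) + 1/24180000 = -3795/(-33397/276) + 1/24180000 = -3795*(-276/33397) + 1/24180000 = 1047420/33397 + 1/24180000 = 1948201202569/62118420000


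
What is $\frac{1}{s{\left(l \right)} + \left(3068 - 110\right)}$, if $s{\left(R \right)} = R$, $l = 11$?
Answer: $\frac{1}{2969} \approx 0.00033681$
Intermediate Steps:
$\frac{1}{s{\left(l \right)} + \left(3068 - 110\right)} = \frac{1}{11 + \left(3068 - 110\right)} = \frac{1}{11 + 2958} = \frac{1}{2969}$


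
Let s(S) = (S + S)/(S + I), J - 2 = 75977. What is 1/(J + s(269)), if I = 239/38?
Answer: 10461/794836763 ≈ 1.3161e-5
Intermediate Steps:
J = 75979 (J = 2 + 75977 = 75979)
I = 239/38 (I = 239*(1/38) = 239/38 ≈ 6.2895)
s(S) = 2*S/(239/38 + S) (s(S) = (S + S)/(S + 239/38) = (2*S)/(239/38 + S) = 2*S/(239/38 + S))
1/(J + s(269)) = 1/(75979 + 76*269/(239 + 38*269)) = 1/(75979 + 76*269/(239 + 10222)) = 1/(75979 + 76*269/10461) = 1/(75979 + 76*269*(1/10461)) = 1/(75979 + 20444/10461) = 1/(794836763/10461) = 10461/794836763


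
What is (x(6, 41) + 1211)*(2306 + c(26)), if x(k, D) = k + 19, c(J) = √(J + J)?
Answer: 2850216 + 2472*√13 ≈ 2.8591e+6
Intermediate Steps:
c(J) = √2*√J (c(J) = √(2*J) = √2*√J)
x(k, D) = 19 + k
(x(6, 41) + 1211)*(2306 + c(26)) = ((19 + 6) + 1211)*(2306 + √2*√26) = (25 + 1211)*(2306 + 2*√13) = 1236*(2306 + 2*√13) = 2850216 + 2472*√13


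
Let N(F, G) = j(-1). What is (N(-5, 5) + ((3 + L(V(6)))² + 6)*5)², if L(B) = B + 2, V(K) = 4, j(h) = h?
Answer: 188356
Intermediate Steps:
N(F, G) = -1
L(B) = 2 + B
(N(-5, 5) + ((3 + L(V(6)))² + 6)*5)² = (-1 + ((3 + (2 + 4))² + 6)*5)² = (-1 + ((3 + 6)² + 6)*5)² = (-1 + (9² + 6)*5)² = (-1 + (81 + 6)*5)² = (-1 + 87*5)² = (-1 + 435)² = 434² = 188356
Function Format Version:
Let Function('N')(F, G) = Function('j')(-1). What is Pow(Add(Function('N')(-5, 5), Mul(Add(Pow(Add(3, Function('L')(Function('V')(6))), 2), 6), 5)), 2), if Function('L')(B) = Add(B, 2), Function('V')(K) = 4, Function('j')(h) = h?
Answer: 188356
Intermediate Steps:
Function('N')(F, G) = -1
Function('L')(B) = Add(2, B)
Pow(Add(Function('N')(-5, 5), Mul(Add(Pow(Add(3, Function('L')(Function('V')(6))), 2), 6), 5)), 2) = Pow(Add(-1, Mul(Add(Pow(Add(3, Add(2, 4)), 2), 6), 5)), 2) = Pow(Add(-1, Mul(Add(Pow(Add(3, 6), 2), 6), 5)), 2) = Pow(Add(-1, Mul(Add(Pow(9, 2), 6), 5)), 2) = Pow(Add(-1, Mul(Add(81, 6), 5)), 2) = Pow(Add(-1, Mul(87, 5)), 2) = Pow(Add(-1, 435), 2) = Pow(434, 2) = 188356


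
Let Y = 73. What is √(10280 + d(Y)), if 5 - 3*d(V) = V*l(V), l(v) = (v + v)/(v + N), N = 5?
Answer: √15569138/39 ≈ 101.17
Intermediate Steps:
l(v) = 2*v/(5 + v) (l(v) = (v + v)/(v + 5) = (2*v)/(5 + v) = 2*v/(5 + v))
d(V) = 5/3 - 2*V²/(3*(5 + V)) (d(V) = 5/3 - V*2*V/(5 + V)/3 = 5/3 - 2*V²/(3*(5 + V)))
√(10280 + d(Y)) = √(10280 + (25 - 2*73² + 5*73)/(3*(5 + 73))) = √(10280 + (⅓)*(25 - 2*5329 + 365)/78) = √(10280 + (⅓)*(1/78)*(25 - 10658 + 365)) = √(10280 + (⅓)*(1/78)*(-10268)) = √(10280 - 5134/117) = √(1197626/117) = √15569138/39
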